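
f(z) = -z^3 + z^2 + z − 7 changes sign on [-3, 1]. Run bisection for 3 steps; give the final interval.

[-2, -1.5]

m = -1, f(m) = -6 (−); new bracket [-3, -1]
m = -2, f(m) = 3 (+); new bracket [-2, -1]
m = -1.5, f(m) = -2.875 (−); new bracket [-2, -1.5]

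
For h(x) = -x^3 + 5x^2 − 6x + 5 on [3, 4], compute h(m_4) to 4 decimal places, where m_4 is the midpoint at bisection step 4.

-0.6145

x = 3.5 gives h = 2.375, positive; keep [3.5, 4]
x = 3.75 gives h = 0.078125, positive; keep [3.75, 4]
x = 3.875 gives h = -1.357422, negative; keep [3.75, 3.875]
x = 3.8125 gives h = -0.6145, negative; keep [3.75, 3.8125]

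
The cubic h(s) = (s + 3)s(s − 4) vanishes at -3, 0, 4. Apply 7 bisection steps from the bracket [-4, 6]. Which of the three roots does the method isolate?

m = 1, h(m) = -12 (−); new bracket [1, 6]
m = 3.5, h(m) = -11.375 (−); new bracket [3.5, 6]
m = 4.75, h(m) = 27.609375 (+); new bracket [3.5, 4.75]
m = 4.125, h(m) = 3.6738 (+); new bracket [3.5, 4.125]
m = 3.8125, h(m) = -4.8699 (−); new bracket [3.8125, 4.125]
m = 3.96875, h(m) = -0.8643 (−); new bracket [3.96875, 4.125]
m = 4.046875, h(m) = 1.3368 (+); new bracket [3.96875, 4.046875]

4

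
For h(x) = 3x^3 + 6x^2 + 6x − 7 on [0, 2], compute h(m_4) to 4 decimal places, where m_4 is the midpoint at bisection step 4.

h(1) = 8 > 0, so the root lies in [0, 1]
h(0.5) = -2.125 < 0, so the root lies in [0.5, 1]
h(0.75) = 2.140625 > 0, so the root lies in [0.5, 0.75]
h(0.625) = -0.1738 < 0, so the root lies in [0.625, 0.75]

-0.1738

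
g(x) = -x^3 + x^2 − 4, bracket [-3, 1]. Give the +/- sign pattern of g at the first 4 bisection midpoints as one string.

x = -1 gives g = -2, negative; keep [-3, -1]
x = -2 gives g = 8, positive; keep [-2, -1]
x = -1.5 gives g = 1.625, positive; keep [-1.5, -1]
x = -1.25 gives g = -0.4844, negative; keep [-1.5, -1.25]

-++-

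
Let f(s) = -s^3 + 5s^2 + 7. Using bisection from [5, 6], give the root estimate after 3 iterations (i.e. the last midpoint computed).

5.375

s = 5.5 gives f = -8.125, negative; keep [5, 5.5]
s = 5.25 gives f = 0.109375, positive; keep [5.25, 5.5]
s = 5.375 gives f = -3.833984, negative; keep [5.25, 5.375]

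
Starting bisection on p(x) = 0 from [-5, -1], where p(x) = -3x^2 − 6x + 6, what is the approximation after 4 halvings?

p(-3) = -3 < 0, so the root lies in [-3, -1]
p(-2) = 6 > 0, so the root lies in [-3, -2]
p(-2.5) = 2.25 > 0, so the root lies in [-3, -2.5]
p(-2.75) = -0.1875 < 0, so the root lies in [-2.75, -2.5]

-2.75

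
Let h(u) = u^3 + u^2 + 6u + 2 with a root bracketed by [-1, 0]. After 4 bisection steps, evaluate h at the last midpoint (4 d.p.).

0.1921

m = -0.5, h(m) = -0.875 (−); new bracket [-0.5, 0]
m = -0.25, h(m) = 0.546875 (+); new bracket [-0.5, -0.25]
m = -0.375, h(m) = -0.162109 (−); new bracket [-0.375, -0.25]
m = -0.3125, h(m) = 0.1921 (+); new bracket [-0.375, -0.3125]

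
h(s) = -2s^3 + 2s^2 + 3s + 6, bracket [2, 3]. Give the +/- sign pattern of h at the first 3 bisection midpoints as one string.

-+-

h(2.5) = -5.25 < 0, so the root lies in [2, 2.5]
h(2.25) = 0.09375 > 0, so the root lies in [2.25, 2.5]
h(2.375) = -2.386719 < 0, so the root lies in [2.25, 2.375]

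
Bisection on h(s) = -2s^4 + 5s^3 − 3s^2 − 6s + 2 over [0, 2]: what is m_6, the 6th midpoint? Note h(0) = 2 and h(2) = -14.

s = 1 gives h = -4, negative; keep [0, 1]
s = 0.5 gives h = -1.25, negative; keep [0, 0.5]
s = 0.25 gives h = 0.382812, positive; keep [0.25, 0.5]
s = 0.375 gives h = -0.4478, negative; keep [0.25, 0.375]
s = 0.3125 gives h = -0.0345, negative; keep [0.25, 0.3125]
s = 0.28125 gives h = 0.1739, positive; keep [0.28125, 0.3125]

0.28125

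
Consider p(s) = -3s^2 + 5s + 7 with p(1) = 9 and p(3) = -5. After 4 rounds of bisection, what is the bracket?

p(2) = 5 > 0, so the root lies in [2, 3]
p(2.5) = 0.75 > 0, so the root lies in [2.5, 3]
p(2.75) = -1.9375 < 0, so the root lies in [2.5, 2.75]
p(2.625) = -0.5469 < 0, so the root lies in [2.5, 2.625]

[2.5, 2.625]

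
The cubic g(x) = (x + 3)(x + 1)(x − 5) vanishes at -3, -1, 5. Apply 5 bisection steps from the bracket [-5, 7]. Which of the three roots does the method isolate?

midpoint 1: g = -32 < 0 → [1, 7]
midpoint 4: g = -35 < 0 → [4, 7]
midpoint 5.5: g = 27.625 > 0 → [4, 5.5]
midpoint 4.75: g = -11.1406 < 0 → [4.75, 5.5]
midpoint 5.125: g = 6.2207 > 0 → [4.75, 5.125]

5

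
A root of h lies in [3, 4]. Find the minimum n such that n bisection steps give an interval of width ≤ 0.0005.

11

Width after n steps is 1/2^n. Need 2^n ≥ 1/0.0005 = 2000.
2^10 = 1024 < 2000 ≤ 2^11 = 2048, so n = 11.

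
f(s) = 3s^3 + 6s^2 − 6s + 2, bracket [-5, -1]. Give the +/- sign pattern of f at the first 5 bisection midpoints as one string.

-+++-

m = -3, f(m) = -7 (−); new bracket [-3, -1]
m = -2, f(m) = 14 (+); new bracket [-3, -2]
m = -2.5, f(m) = 7.625 (+); new bracket [-3, -2.5]
m = -2.75, f(m) = 1.4844 (+); new bracket [-3, -2.75]
m = -2.875, f(m) = -2.4473 (−); new bracket [-2.875, -2.75]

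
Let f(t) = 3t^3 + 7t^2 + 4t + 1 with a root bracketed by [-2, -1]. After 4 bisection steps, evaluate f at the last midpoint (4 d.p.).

-0.2327

midpoint -1.5: f = 0.625 > 0 → [-2, -1.5]
midpoint -1.75: f = -0.640625 < 0 → [-1.75, -1.5]
midpoint -1.625: f = 0.111328 > 0 → [-1.75, -1.625]
midpoint -1.6875: f = -0.2327 < 0 → [-1.6875, -1.625]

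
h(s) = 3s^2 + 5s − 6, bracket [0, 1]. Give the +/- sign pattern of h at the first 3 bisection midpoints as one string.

--+

midpoint 0.5: h = -2.75 < 0 → [0.5, 1]
midpoint 0.75: h = -0.5625 < 0 → [0.75, 1]
midpoint 0.875: h = 0.671875 > 0 → [0.75, 0.875]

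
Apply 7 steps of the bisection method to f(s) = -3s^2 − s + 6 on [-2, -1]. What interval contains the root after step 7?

f(-1.5) = 0.75 > 0, so the root lies in [-2, -1.5]
f(-1.75) = -1.4375 < 0, so the root lies in [-1.75, -1.5]
f(-1.625) = -0.296875 < 0, so the root lies in [-1.625, -1.5]
f(-1.5625) = 0.2383 > 0, so the root lies in [-1.625, -1.5625]
f(-1.59375) = -0.0264 < 0, so the root lies in [-1.59375, -1.5625]
f(-1.578125) = 0.1067 > 0, so the root lies in [-1.59375, -1.578125]
f(-1.5859375) = 0.0403 > 0, so the root lies in [-1.59375, -1.5859375]

[-1.59375, -1.5859375]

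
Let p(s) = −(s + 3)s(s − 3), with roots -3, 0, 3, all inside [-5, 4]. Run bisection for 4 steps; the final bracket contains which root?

p(-0.5) = -4.375 < 0, so the root lies in [-5, -0.5]
p(-2.75) = -3.953125 < 0, so the root lies in [-5, -2.75]
p(-3.875) = 23.310547 > 0, so the root lies in [-3.875, -2.75]
p(-3.3125) = 6.5344 > 0, so the root lies in [-3.3125, -2.75]

-3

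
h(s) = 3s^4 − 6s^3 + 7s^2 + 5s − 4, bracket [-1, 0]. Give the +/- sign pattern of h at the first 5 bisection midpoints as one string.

midpoint -0.5: h = -3.8125 < 0 → [-1, -0.5]
midpoint -0.75: h = -0.332031 < 0 → [-1, -0.75]
midpoint -0.875: h = 2.762451 > 0 → [-0.875, -0.75]
midpoint -0.8125: h = 1.0843 > 0 → [-0.8125, -0.75]
midpoint -0.78125: h = 0.3448 > 0 → [-0.78125, -0.75]

--+++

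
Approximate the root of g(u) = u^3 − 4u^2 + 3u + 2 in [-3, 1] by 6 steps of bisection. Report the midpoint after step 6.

-0.4375

g(-1) = -6 < 0, so the root lies in [-1, 1]
g(0) = 2 > 0, so the root lies in [-1, 0]
g(-0.5) = -0.625 < 0, so the root lies in [-0.5, 0]
g(-0.25) = 0.9844 > 0, so the root lies in [-0.5, -0.25]
g(-0.375) = 0.2598 > 0, so the root lies in [-0.5, -0.375]
g(-0.4375) = -0.1619 < 0, so the root lies in [-0.4375, -0.375]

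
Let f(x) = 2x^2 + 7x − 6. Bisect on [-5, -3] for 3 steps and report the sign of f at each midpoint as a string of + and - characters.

f(-4) = -2 < 0, so the root lies in [-5, -4]
f(-4.5) = 3 > 0, so the root lies in [-4.5, -4]
f(-4.25) = 0.375 > 0, so the root lies in [-4.25, -4]

-++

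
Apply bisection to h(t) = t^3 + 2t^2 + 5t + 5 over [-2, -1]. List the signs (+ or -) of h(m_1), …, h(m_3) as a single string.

h(-1.5) = -1.375 < 0, so the root lies in [-1.5, -1]
h(-1.25) = -0.078125 < 0, so the root lies in [-1.25, -1]
h(-1.125) = 0.482422 > 0, so the root lies in [-1.25, -1.125]

--+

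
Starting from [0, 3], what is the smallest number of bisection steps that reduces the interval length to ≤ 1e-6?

22

Width after n steps is 3/2^n. Need 2^n ≥ 3/1e-6 = 3000000.
2^21 = 2097152 < 3000000 ≤ 2^22 = 4194304, so n = 22.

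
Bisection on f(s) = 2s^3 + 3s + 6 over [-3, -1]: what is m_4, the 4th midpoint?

f(-2) = -16 < 0, so the root lies in [-2, -1]
f(-1.5) = -5.25 < 0, so the root lies in [-1.5, -1]
f(-1.25) = -1.65625 < 0, so the root lies in [-1.25, -1]
f(-1.125) = -0.2227 < 0, so the root lies in [-1.125, -1]

-1.125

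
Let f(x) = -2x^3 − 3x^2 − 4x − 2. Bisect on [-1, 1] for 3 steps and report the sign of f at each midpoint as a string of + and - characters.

--+

f(0) = -2 < 0, so the root lies in [-1, 0]
f(-0.5) = -0.5 < 0, so the root lies in [-1, -0.5]
f(-0.75) = 0.15625 > 0, so the root lies in [-0.75, -0.5]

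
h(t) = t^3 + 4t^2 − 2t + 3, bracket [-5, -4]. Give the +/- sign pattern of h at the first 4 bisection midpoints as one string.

+--+

t = -4.5 gives h = 1.875, positive; keep [-5, -4.5]
t = -4.75 gives h = -4.421875, negative; keep [-4.75, -4.5]
t = -4.625 gives h = -1.119141, negative; keep [-4.625, -4.5]
t = -4.5625 gives h = 0.4158, positive; keep [-4.625, -4.5625]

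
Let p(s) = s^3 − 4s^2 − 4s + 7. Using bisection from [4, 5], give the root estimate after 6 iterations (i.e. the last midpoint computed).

p(4.5) = -0.875 < 0, so the root lies in [4.5, 5]
p(4.75) = 4.921875 > 0, so the root lies in [4.5, 4.75]
p(4.625) = 1.869141 > 0, so the root lies in [4.5, 4.625]
p(4.5625) = 0.4592 > 0, so the root lies in [4.5, 4.5625]
p(4.53125) = -0.2173 < 0, so the root lies in [4.53125, 4.5625]
p(4.546875) = 0.1186 > 0, so the root lies in [4.53125, 4.546875]

4.546875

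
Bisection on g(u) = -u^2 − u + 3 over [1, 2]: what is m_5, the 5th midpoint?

g(1.5) = -0.75 < 0, so the root lies in [1, 1.5]
g(1.25) = 0.1875 > 0, so the root lies in [1.25, 1.5]
g(1.375) = -0.265625 < 0, so the root lies in [1.25, 1.375]
g(1.3125) = -0.0352 < 0, so the root lies in [1.25, 1.3125]
g(1.28125) = 0.0771 > 0, so the root lies in [1.28125, 1.3125]

1.28125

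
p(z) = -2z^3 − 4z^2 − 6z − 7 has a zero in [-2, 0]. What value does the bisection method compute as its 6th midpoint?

z = -1 gives p = -3, negative; keep [-2, -1]
z = -1.5 gives p = -0.25, negative; keep [-2, -1.5]
z = -1.75 gives p = 1.96875, positive; keep [-1.75, -1.5]
z = -1.625 gives p = 0.7695, positive; keep [-1.625, -1.5]
z = -1.5625 gives p = 0.2388, positive; keep [-1.5625, -1.5]
z = -1.53125 gives p = -0.0107, negative; keep [-1.5625, -1.53125]

-1.53125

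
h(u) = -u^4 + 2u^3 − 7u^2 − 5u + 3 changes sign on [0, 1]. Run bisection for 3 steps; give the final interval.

[0.375, 0.5]

midpoint 0.5: h = -1.0625 < 0 → [0, 0.5]
midpoint 0.25: h = 1.339844 > 0 → [0.25, 0.5]
midpoint 0.375: h = 0.226318 > 0 → [0.375, 0.5]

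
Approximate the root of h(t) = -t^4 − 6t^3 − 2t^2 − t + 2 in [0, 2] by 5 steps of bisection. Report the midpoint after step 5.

0.5625

t = 1 gives h = -8, negative; keep [0, 1]
t = 0.5 gives h = 0.1875, positive; keep [0.5, 1]
t = 0.75 gives h = -2.722656, negative; keep [0.5, 0.75]
t = 0.625 gives h = -1.0237, negative; keep [0.5, 0.625]
t = 0.5625 gives h = -0.3633, negative; keep [0.5, 0.5625]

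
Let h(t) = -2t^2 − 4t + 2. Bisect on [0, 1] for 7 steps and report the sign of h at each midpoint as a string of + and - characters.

h(0.5) = -0.5 < 0, so the root lies in [0, 0.5]
h(0.25) = 0.875 > 0, so the root lies in [0.25, 0.5]
h(0.375) = 0.21875 > 0, so the root lies in [0.375, 0.5]
h(0.4375) = -0.1328 < 0, so the root lies in [0.375, 0.4375]
h(0.40625) = 0.0449 > 0, so the root lies in [0.40625, 0.4375]
h(0.421875) = -0.0435 < 0, so the root lies in [0.40625, 0.421875]
h(0.4140625) = 0.0009 > 0, so the root lies in [0.4140625, 0.421875]

-++-+-+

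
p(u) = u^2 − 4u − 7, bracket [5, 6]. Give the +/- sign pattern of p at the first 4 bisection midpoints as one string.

m = 5.5, p(m) = 1.25 (+); new bracket [5, 5.5]
m = 5.25, p(m) = -0.4375 (−); new bracket [5.25, 5.5]
m = 5.375, p(m) = 0.390625 (+); new bracket [5.25, 5.375]
m = 5.3125, p(m) = -0.0273 (−); new bracket [5.3125, 5.375]

+-+-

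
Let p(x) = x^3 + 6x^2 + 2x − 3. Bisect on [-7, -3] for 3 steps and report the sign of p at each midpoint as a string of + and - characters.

x = -5 gives p = 12, positive; keep [-7, -5]
x = -6 gives p = -15, negative; keep [-6, -5]
x = -5.5 gives p = 1.125, positive; keep [-6, -5.5]

+-+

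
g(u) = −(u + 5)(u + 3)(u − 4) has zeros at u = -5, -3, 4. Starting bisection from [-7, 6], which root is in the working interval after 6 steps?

u = -0.5 gives g = 50.625, positive; keep [-0.5, 6]
u = 2.75 gives g = 55.703125, positive; keep [2.75, 6]
u = 4.375 gives g = -25.927734, negative; keep [2.75, 4.375]
u = 3.5625 gives g = 24.5837, positive; keep [3.5625, 4.375]
u = 3.96875 gives g = 1.9532, positive; keep [3.96875, 4.375]
u = 4.171875 gives g = -11.3059, negative; keep [3.96875, 4.171875]

4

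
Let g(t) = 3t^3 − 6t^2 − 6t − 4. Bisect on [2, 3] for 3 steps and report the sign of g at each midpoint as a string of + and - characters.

midpoint 2.5: g = -9.625 < 0 → [2.5, 3]
midpoint 2.75: g = -3.484375 < 0 → [2.75, 3]
midpoint 2.875: g = 0.447266 > 0 → [2.75, 2.875]

--+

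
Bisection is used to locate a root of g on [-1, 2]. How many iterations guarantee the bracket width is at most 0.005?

10

Width after n steps is 3/2^n. Need 2^n ≥ 3/0.005 = 600.
2^9 = 512 < 600 ≤ 2^10 = 1024, so n = 10.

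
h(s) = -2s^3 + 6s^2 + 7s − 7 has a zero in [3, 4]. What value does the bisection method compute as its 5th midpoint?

h(3.5) = 5.25 > 0, so the root lies in [3.5, 4]
h(3.75) = -1.84375 < 0, so the root lies in [3.5, 3.75]
h(3.625) = 1.949219 > 0, so the root lies in [3.625, 3.75]
h(3.6875) = 0.1157 > 0, so the root lies in [3.6875, 3.75]
h(3.71875) = -0.8481 < 0, so the root lies in [3.6875, 3.71875]

3.71875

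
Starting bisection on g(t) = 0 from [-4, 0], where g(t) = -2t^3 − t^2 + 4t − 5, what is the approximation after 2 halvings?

t = -2 gives g = -1, negative; keep [-4, -2]
t = -3 gives g = 28, positive; keep [-3, -2]

-3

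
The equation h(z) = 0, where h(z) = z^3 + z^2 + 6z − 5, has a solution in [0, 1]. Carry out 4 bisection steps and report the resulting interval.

h(0.5) = -1.625 < 0, so the root lies in [0.5, 1]
h(0.75) = 0.484375 > 0, so the root lies in [0.5, 0.75]
h(0.625) = -0.615234 < 0, so the root lies in [0.625, 0.75]
h(0.6875) = -0.0774 < 0, so the root lies in [0.6875, 0.75]

[0.6875, 0.75]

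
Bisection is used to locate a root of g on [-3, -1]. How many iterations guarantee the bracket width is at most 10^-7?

25

Width after n steps is 2/2^n. Need 2^n ≥ 2/10^-7 = 20000000.
2^24 = 16777216 < 20000000 ≤ 2^25 = 33554432, so n = 25.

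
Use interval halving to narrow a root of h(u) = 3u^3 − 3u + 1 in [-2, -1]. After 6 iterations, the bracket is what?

midpoint -1.5: h = -4.625 < 0 → [-1.5, -1]
midpoint -1.25: h = -1.109375 < 0 → [-1.25, -1]
midpoint -1.125: h = 0.103516 > 0 → [-1.25, -1.125]
midpoint -1.1875: h = -0.4612 < 0 → [-1.1875, -1.125]
midpoint -1.15625: h = -0.1687 < 0 → [-1.15625, -1.125]
midpoint -1.140625: h = -0.0301 < 0 → [-1.140625, -1.125]

[-1.140625, -1.125]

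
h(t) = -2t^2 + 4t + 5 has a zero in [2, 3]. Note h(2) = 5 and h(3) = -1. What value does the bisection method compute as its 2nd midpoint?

midpoint 2.5: h = 2.5 > 0 → [2.5, 3]
midpoint 2.75: h = 0.875 > 0 → [2.75, 3]

2.75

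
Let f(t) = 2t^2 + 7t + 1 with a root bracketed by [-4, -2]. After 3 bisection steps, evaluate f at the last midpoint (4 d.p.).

-0.6250

f(-3) = -2 < 0, so the root lies in [-4, -3]
f(-3.5) = 1 > 0, so the root lies in [-3.5, -3]
f(-3.25) = -0.625 < 0, so the root lies in [-3.5, -3.25]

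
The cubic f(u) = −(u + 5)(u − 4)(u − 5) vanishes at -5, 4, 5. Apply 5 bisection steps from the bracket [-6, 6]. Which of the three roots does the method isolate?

-5

m = 0, f(m) = -100 (−); new bracket [-6, 0]
m = -3, f(m) = -112 (−); new bracket [-6, -3]
m = -4.5, f(m) = -40.375 (−); new bracket [-6, -4.5]
m = -5.25, f(m) = 23.7031 (+); new bracket [-5.25, -4.5]
m = -4.875, f(m) = -10.9551 (−); new bracket [-5.25, -4.875]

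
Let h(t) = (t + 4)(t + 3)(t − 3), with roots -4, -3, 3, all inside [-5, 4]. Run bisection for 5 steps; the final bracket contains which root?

m = -0.5, h(m) = -30.625 (−); new bracket [-0.5, 4]
m = 1.75, h(m) = -34.140625 (−); new bracket [1.75, 4]
m = 2.875, h(m) = -5.048828 (−); new bracket [2.875, 4]
m = 3.4375, h(m) = 20.947 (+); new bracket [2.875, 3.4375]
m = 3.15625, h(m) = 6.8837 (+); new bracket [2.875, 3.15625]

3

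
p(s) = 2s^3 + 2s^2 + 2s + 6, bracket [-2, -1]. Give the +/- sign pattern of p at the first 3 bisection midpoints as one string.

+--

s = -1.5 gives p = 0.75, positive; keep [-2, -1.5]
s = -1.75 gives p = -2.09375, negative; keep [-1.75, -1.5]
s = -1.625 gives p = -0.550781, negative; keep [-1.625, -1.5]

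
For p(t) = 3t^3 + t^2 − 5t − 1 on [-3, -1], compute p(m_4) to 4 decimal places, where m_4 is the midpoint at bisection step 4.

midpoint -2: p = -11 < 0 → [-2, -1]
midpoint -1.5: p = -1.375 < 0 → [-1.5, -1]
midpoint -1.25: p = 0.953125 > 0 → [-1.5, -1.25]
midpoint -1.375: p = -0.0332 < 0 → [-1.375, -1.25]

-0.0332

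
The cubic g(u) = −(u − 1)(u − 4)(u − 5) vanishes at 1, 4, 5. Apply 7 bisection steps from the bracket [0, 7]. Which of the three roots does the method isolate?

midpoint 3.5: g = -1.875 < 0 → [0, 3.5]
midpoint 1.75: g = -5.484375 < 0 → [0, 1.75]
midpoint 0.875: g = 1.611328 > 0 → [0.875, 1.75]
midpoint 1.3125: g = -3.0969 < 0 → [0.875, 1.3125]
midpoint 1.09375: g = -1.0643 < 0 → [0.875, 1.09375]
midpoint 0.984375: g = 0.1892 > 0 → [0.984375, 1.09375]
midpoint 1.0390625: g = -0.4581 < 0 → [0.984375, 1.0390625]

1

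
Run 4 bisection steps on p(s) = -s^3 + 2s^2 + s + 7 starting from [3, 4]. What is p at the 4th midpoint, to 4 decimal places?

p(3.5) = -7.875 < 0, so the root lies in [3, 3.5]
p(3.25) = -2.953125 < 0, so the root lies in [3, 3.25]
p(3.125) = -0.861328 < 0, so the root lies in [3, 3.125]
p(3.0625) = 0.0974 > 0, so the root lies in [3.0625, 3.125]

0.0974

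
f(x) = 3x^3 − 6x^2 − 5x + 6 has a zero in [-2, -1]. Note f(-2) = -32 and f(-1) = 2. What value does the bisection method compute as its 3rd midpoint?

f(-1.5) = -10.125 < 0, so the root lies in [-1.5, -1]
f(-1.25) = -2.984375 < 0, so the root lies in [-1.25, -1]
f(-1.125) = -0.240234 < 0, so the root lies in [-1.125, -1]

-1.125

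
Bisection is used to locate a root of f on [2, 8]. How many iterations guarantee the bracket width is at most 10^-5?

Width after n steps is 6/2^n. Need 2^n ≥ 6/10^-5 = 600000.
2^19 = 524288 < 600000 ≤ 2^20 = 1048576, so n = 20.

20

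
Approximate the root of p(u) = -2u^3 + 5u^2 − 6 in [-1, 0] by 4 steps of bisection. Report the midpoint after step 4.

p(-0.5) = -4.5 < 0, so the root lies in [-1, -0.5]
p(-0.75) = -2.34375 < 0, so the root lies in [-1, -0.75]
p(-0.875) = -0.832031 < 0, so the root lies in [-1, -0.875]
p(-0.9375) = 0.0425 > 0, so the root lies in [-0.9375, -0.875]

-0.9375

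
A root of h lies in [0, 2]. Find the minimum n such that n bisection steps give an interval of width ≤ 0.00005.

Width after n steps is 2/2^n. Need 2^n ≥ 2/0.00005 = 40000.
2^15 = 32768 < 40000 ≤ 2^16 = 65536, so n = 16.

16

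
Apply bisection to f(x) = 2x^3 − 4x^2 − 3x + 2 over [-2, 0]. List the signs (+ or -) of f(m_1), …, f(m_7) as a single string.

-+++--+

midpoint -1: f = -1 < 0 → [-1, 0]
midpoint -0.5: f = 2.25 > 0 → [-1, -0.5]
midpoint -0.75: f = 1.15625 > 0 → [-1, -0.75]
midpoint -0.875: f = 0.2227 > 0 → [-1, -0.875]
midpoint -0.9375: f = -0.3511 < 0 → [-0.9375, -0.875]
midpoint -0.90625: f = -0.055 < 0 → [-0.90625, -0.875]
midpoint -0.890625: f = 0.0861 > 0 → [-0.90625, -0.890625]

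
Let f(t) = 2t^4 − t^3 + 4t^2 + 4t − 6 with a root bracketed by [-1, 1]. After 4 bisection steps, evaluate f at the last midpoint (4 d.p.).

1.0649

midpoint 0: f = -6 < 0 → [0, 1]
midpoint 0.5: f = -3 < 0 → [0.5, 1]
midpoint 0.75: f = -0.539062 < 0 → [0.75, 1]
midpoint 0.875: f = 1.0649 > 0 → [0.75, 0.875]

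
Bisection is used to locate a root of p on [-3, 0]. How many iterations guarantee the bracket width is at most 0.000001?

Width after n steps is 3/2^n. Need 2^n ≥ 3/0.000001 = 3000000.
2^21 = 2097152 < 3000000 ≤ 2^22 = 4194304, so n = 22.

22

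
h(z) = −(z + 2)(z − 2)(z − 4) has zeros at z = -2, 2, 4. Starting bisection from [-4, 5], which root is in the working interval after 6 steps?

z = 0.5 gives h = -13.125, negative; keep [-4, 0.5]
z = -1.75 gives h = -5.390625, negative; keep [-4, -1.75]
z = -2.875 gives h = 29.326172, positive; keep [-2.875, -1.75]
z = -2.3125 gives h = 8.5071, positive; keep [-2.3125, -1.75]
z = -2.03125 gives h = 0.7598, positive; keep [-2.03125, -1.75]
z = -1.890625 gives h = -2.5067, negative; keep [-2.03125, -1.890625]

-2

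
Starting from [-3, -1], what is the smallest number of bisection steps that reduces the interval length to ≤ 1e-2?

Width after n steps is 2/2^n. Need 2^n ≥ 2/1e-2 = 200.
2^7 = 128 < 200 ≤ 2^8 = 256, so n = 8.

8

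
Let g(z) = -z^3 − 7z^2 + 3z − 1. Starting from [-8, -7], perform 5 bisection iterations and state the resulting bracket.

[-7.4375, -7.40625]

z = -7.5 gives g = 4.625, positive; keep [-7.5, -7]
z = -7.25 gives g = -9.609375, negative; keep [-7.5, -7.25]
z = -7.375 gives g = -2.728516, negative; keep [-7.5, -7.375]
z = -7.4375 gives g = 0.8884, positive; keep [-7.4375, -7.375]
z = -7.40625 gives g = -0.9349, negative; keep [-7.4375, -7.40625]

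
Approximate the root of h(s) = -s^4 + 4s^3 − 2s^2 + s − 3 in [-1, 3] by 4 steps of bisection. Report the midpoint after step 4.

s = 1 gives h = -1, negative; keep [1, 3]
s = 2 gives h = 7, positive; keep [1, 2]
s = 1.5 gives h = 2.4375, positive; keep [1, 1.5]
s = 1.25 gives h = 0.4961, positive; keep [1, 1.25]

1.25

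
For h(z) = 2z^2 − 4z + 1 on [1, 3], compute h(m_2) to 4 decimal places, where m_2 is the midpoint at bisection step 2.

-0.5000

m = 2, h(m) = 1 (+); new bracket [1, 2]
m = 1.5, h(m) = -0.5 (−); new bracket [1.5, 2]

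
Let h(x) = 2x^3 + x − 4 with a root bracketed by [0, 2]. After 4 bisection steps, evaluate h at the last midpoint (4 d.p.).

h(1) = -1 < 0, so the root lies in [1, 2]
h(1.5) = 4.25 > 0, so the root lies in [1, 1.5]
h(1.25) = 1.15625 > 0, so the root lies in [1, 1.25]
h(1.125) = -0.0273 < 0, so the root lies in [1.125, 1.25]

-0.0273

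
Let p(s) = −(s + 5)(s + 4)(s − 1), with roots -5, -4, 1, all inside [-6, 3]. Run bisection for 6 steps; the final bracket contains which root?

p(-1.5) = 21.875 > 0, so the root lies in [-1.5, 3]
p(0.75) = 6.828125 > 0, so the root lies in [0.75, 3]
p(1.875) = -35.341797 < 0, so the root lies in [0.75, 1.875]
p(1.3125) = -10.4797 < 0, so the root lies in [0.75, 1.3125]
p(1.03125) = -0.9483 < 0, so the root lies in [0.75, 1.03125]
p(0.890625) = 3.151 > 0, so the root lies in [0.890625, 1.03125]

1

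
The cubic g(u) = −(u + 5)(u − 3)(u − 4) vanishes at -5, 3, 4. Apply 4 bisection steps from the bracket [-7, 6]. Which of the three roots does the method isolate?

-5

u = -0.5 gives g = -70.875, negative; keep [-7, -0.5]
u = -3.75 gives g = -65.390625, negative; keep [-7, -3.75]
u = -5.375 gives g = 29.443359, positive; keep [-5.375, -3.75]
u = -4.5625 gives g = -28.3298, negative; keep [-5.375, -4.5625]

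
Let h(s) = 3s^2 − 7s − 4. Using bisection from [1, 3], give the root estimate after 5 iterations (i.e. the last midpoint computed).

m = 2, h(m) = -6 (−); new bracket [2, 3]
m = 2.5, h(m) = -2.75 (−); new bracket [2.5, 3]
m = 2.75, h(m) = -0.5625 (−); new bracket [2.75, 3]
m = 2.875, h(m) = 0.6719 (+); new bracket [2.75, 2.875]
m = 2.8125, h(m) = 0.043 (+); new bracket [2.75, 2.8125]

2.8125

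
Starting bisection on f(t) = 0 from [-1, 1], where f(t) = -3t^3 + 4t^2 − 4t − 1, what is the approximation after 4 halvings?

-0.125

midpoint 0: f = -1 < 0 → [-1, 0]
midpoint -0.5: f = 2.375 > 0 → [-0.5, 0]
midpoint -0.25: f = 0.296875 > 0 → [-0.25, 0]
midpoint -0.125: f = -0.4316 < 0 → [-0.25, -0.125]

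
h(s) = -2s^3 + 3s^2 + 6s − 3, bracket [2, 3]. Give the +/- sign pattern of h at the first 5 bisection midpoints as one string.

-++++

m = 2.5, h(m) = -0.5 (−); new bracket [2, 2.5]
m = 2.25, h(m) = 2.90625 (+); new bracket [2.25, 2.5]
m = 2.375, h(m) = 1.378906 (+); new bracket [2.375, 2.5]
m = 2.4375, h(m) = 0.4849 (+); new bracket [2.4375, 2.5]
m = 2.46875, h(m) = 0.004 (+); new bracket [2.46875, 2.5]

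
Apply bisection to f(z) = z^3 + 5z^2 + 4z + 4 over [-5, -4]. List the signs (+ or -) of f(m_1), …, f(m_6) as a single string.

-+--+-

m = -4.5, f(m) = -3.875 (−); new bracket [-4.5, -4]
m = -4.25, f(m) = 0.546875 (+); new bracket [-4.5, -4.25]
m = -4.375, f(m) = -1.537109 (−); new bracket [-4.375, -4.25]
m = -4.3125, f(m) = -0.4641 (−); new bracket [-4.3125, -4.25]
m = -4.28125, f(m) = 0.049 (+); new bracket [-4.3125, -4.28125]
m = -4.296875, f(m) = -0.2056 (−); new bracket [-4.296875, -4.28125]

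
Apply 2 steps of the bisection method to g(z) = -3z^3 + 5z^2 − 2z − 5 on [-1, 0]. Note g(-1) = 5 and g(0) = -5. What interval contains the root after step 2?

midpoint -0.5: g = -2.375 < 0 → [-1, -0.5]
midpoint -0.75: g = 0.578125 > 0 → [-0.75, -0.5]

[-0.75, -0.5]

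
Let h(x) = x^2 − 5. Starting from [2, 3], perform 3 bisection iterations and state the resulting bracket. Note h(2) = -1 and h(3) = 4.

[2.125, 2.25]

x = 2.5 gives h = 1.25, positive; keep [2, 2.5]
x = 2.25 gives h = 0.0625, positive; keep [2, 2.25]
x = 2.125 gives h = -0.484375, negative; keep [2.125, 2.25]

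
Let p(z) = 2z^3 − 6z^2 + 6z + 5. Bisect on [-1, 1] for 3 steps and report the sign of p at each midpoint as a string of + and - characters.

++-

midpoint 0: p = 5 > 0 → [-1, 0]
midpoint -0.5: p = 0.25 > 0 → [-1, -0.5]
midpoint -0.75: p = -3.71875 < 0 → [-0.75, -0.5]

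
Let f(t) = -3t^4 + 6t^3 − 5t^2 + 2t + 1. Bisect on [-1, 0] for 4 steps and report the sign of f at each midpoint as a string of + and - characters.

f(-0.5) = -2.1875 < 0, so the root lies in [-0.5, 0]
f(-0.25) = 0.082031 > 0, so the root lies in [-0.5, -0.25]
f(-0.375) = -0.828857 < 0, so the root lies in [-0.375, -0.25]
f(-0.3125) = -0.325 < 0, so the root lies in [-0.3125, -0.25]

-+--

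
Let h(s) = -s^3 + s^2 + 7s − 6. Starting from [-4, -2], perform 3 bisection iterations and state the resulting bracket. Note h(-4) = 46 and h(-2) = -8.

[-2.75, -2.5]

m = -3, h(m) = 9 (+); new bracket [-3, -2]
m = -2.5, h(m) = -1.625 (−); new bracket [-3, -2.5]
m = -2.75, h(m) = 3.109375 (+); new bracket [-2.75, -2.5]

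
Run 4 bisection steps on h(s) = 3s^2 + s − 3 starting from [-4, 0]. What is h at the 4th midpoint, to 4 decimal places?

m = -2, h(m) = 7 (+); new bracket [-2, 0]
m = -1, h(m) = -1 (−); new bracket [-2, -1]
m = -1.5, h(m) = 2.25 (+); new bracket [-1.5, -1]
m = -1.25, h(m) = 0.4375 (+); new bracket [-1.25, -1]

0.4375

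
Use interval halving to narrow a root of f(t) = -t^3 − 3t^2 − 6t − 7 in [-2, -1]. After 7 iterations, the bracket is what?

t = -1.5 gives f = -1.375, negative; keep [-2, -1.5]
t = -1.75 gives f = -0.328125, negative; keep [-2, -1.75]
t = -1.875 gives f = 0.294922, positive; keep [-1.875, -1.75]
t = -1.8125 gives f = -0.0261, negative; keep [-1.875, -1.8125]
t = -1.84375 gives f = 0.1319, positive; keep [-1.84375, -1.8125]
t = -1.828125 gives f = 0.0523, positive; keep [-1.828125, -1.8125]
t = -1.8203125 gives f = 0.0129, positive; keep [-1.8203125, -1.8125]

[-1.8203125, -1.8125]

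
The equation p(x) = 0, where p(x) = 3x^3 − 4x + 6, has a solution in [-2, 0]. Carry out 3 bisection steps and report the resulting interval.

x = -1 gives p = 7, positive; keep [-2, -1]
x = -1.5 gives p = 1.875, positive; keep [-2, -1.5]
x = -1.75 gives p = -3.078125, negative; keep [-1.75, -1.5]

[-1.75, -1.5]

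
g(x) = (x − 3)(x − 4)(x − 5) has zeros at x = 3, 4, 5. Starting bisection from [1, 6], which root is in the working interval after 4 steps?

midpoint 3.5: g = 0.375 > 0 → [1, 3.5]
midpoint 2.25: g = -3.609375 < 0 → [2.25, 3.5]
midpoint 2.875: g = -0.298828 < 0 → [2.875, 3.5]
midpoint 3.1875: g = 0.2761 > 0 → [2.875, 3.1875]

3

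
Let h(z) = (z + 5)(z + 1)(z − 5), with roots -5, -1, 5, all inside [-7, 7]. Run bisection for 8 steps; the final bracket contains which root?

5

z = 0 gives h = -25, negative; keep [0, 7]
z = 3.5 gives h = -57.375, negative; keep [3.5, 7]
z = 5.25 gives h = 16.015625, positive; keep [3.5, 5.25]
z = 4.375 gives h = -31.4941, negative; keep [4.375, 5.25]
z = 4.8125 gives h = -10.6941, negative; keep [4.8125, 5.25]
z = 5.03125 gives h = 1.8907, positive; keep [4.8125, 5.03125]
z = 4.921875 gives h = -4.5903, negative; keep [4.921875, 5.03125]
z = 4.9765625 gives h = -1.3975, negative; keep [4.9765625, 5.03125]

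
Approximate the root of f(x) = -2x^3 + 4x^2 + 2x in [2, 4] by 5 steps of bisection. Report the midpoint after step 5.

2.4375

m = 3, f(m) = -12 (−); new bracket [2, 3]
m = 2.5, f(m) = -1.25 (−); new bracket [2, 2.5]
m = 2.25, f(m) = 1.96875 (+); new bracket [2.25, 2.5]
m = 2.375, f(m) = 0.5195 (+); new bracket [2.375, 2.5]
m = 2.4375, f(m) = -0.3237 (−); new bracket [2.375, 2.4375]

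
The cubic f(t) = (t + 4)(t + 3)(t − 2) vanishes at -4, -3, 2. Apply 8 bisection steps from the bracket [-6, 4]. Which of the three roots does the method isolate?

2

f(-1) = -18 < 0, so the root lies in [-1, 4]
f(1.5) = -12.375 < 0, so the root lies in [1.5, 4]
f(2.75) = 29.109375 > 0, so the root lies in [1.5, 2.75]
f(2.125) = 3.9238 > 0, so the root lies in [1.5, 2.125]
f(1.8125) = -5.2449 < 0, so the root lies in [1.8125, 2.125]
f(1.96875) = -0.9268 < 0, so the root lies in [1.96875, 2.125]
f(2.046875) = 1.4305 > 0, so the root lies in [1.96875, 2.046875]
f(2.0078125) = 0.235 > 0, so the root lies in [1.96875, 2.0078125]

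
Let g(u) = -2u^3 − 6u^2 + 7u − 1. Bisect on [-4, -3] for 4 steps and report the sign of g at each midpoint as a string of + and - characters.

---+

u = -3.5 gives g = -13.25, negative; keep [-4, -3.5]
u = -3.75 gives g = -6.15625, negative; keep [-4, -3.75]
u = -3.875 gives g = -1.847656, negative; keep [-4, -3.875]
u = -3.9375 gives g = 0.5073, positive; keep [-3.9375, -3.875]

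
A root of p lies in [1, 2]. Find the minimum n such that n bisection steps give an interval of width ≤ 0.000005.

18

Width after n steps is 1/2^n. Need 2^n ≥ 1/0.000005 = 200000.
2^17 = 131072 < 200000 ≤ 2^18 = 262144, so n = 18.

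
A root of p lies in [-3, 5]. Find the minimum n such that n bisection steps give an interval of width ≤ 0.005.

11

Width after n steps is 8/2^n. Need 2^n ≥ 8/0.005 = 1600.
2^10 = 1024 < 1600 ≤ 2^11 = 2048, so n = 11.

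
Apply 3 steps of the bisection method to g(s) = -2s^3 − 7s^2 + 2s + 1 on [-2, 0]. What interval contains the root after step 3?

g(-1) = -6 < 0, so the root lies in [-1, 0]
g(-0.5) = -1.5 < 0, so the root lies in [-0.5, 0]
g(-0.25) = 0.09375 > 0, so the root lies in [-0.5, -0.25]

[-0.5, -0.25]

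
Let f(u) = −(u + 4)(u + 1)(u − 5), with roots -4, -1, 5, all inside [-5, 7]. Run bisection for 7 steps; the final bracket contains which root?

5

u = 1 gives f = 40, positive; keep [1, 7]
u = 4 gives f = 40, positive; keep [4, 7]
u = 5.5 gives f = -30.875, negative; keep [4, 5.5]
u = 4.75 gives f = 12.5781, positive; keep [4.75, 5.5]
u = 5.125 gives f = -6.9863, negative; keep [4.75, 5.125]
u = 4.9375 gives f = 3.3167, positive; keep [4.9375, 5.125]
u = 5.03125 gives f = -1.7022, negative; keep [4.9375, 5.03125]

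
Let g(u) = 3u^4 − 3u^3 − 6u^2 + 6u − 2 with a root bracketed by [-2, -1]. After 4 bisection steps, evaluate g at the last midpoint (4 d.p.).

midpoint -1.5: g = 0.8125 > 0 → [-1.5, -1]
midpoint -1.25: g = -5.691406 < 0 → [-1.5, -1.25]
midpoint -1.375: g = -3.071533 < 0 → [-1.5, -1.375]
midpoint -1.4375: g = -1.302 < 0 → [-1.5, -1.4375]

-1.3020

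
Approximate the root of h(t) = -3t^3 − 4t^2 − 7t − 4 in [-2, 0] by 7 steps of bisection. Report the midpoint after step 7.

-0.703125

h(-1) = 2 > 0, so the root lies in [-1, 0]
h(-0.5) = -1.125 < 0, so the root lies in [-1, -0.5]
h(-0.75) = 0.265625 > 0, so the root lies in [-0.75, -0.5]
h(-0.625) = -0.4551 < 0, so the root lies in [-0.75, -0.625]
h(-0.6875) = -0.1033 < 0, so the root lies in [-0.75, -0.6875]
h(-0.71875) = 0.0788 > 0, so the root lies in [-0.71875, -0.6875]
h(-0.703125) = -0.0128 < 0, so the root lies in [-0.71875, -0.703125]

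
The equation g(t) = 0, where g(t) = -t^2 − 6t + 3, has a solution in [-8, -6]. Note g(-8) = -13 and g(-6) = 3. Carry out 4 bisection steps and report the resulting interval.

m = -7, g(m) = -4 (−); new bracket [-7, -6]
m = -6.5, g(m) = -0.25 (−); new bracket [-6.5, -6]
m = -6.25, g(m) = 1.4375 (+); new bracket [-6.5, -6.25]
m = -6.375, g(m) = 0.6094 (+); new bracket [-6.5, -6.375]

[-6.5, -6.375]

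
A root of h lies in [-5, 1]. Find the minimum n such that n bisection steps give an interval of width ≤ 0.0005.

14

Width after n steps is 6/2^n. Need 2^n ≥ 6/0.0005 = 12000.
2^13 = 8192 < 12000 ≤ 2^14 = 16384, so n = 14.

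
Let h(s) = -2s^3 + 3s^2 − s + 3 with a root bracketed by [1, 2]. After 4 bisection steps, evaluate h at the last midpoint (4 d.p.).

h(1.5) = 1.5 > 0, so the root lies in [1.5, 2]
h(1.75) = -0.28125 < 0, so the root lies in [1.5, 1.75]
h(1.625) = 0.714844 > 0, so the root lies in [1.625, 1.75]
h(1.6875) = 0.2446 > 0, so the root lies in [1.6875, 1.75]

0.2446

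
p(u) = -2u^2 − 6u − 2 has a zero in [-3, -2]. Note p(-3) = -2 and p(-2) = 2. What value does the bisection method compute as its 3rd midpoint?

p(-2.5) = 0.5 > 0, so the root lies in [-3, -2.5]
p(-2.75) = -0.625 < 0, so the root lies in [-2.75, -2.5]
p(-2.625) = -0.03125 < 0, so the root lies in [-2.625, -2.5]

-2.625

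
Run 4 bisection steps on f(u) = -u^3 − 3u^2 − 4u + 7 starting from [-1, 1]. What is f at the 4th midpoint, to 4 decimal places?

f(0) = 7 > 0, so the root lies in [0, 1]
f(0.5) = 4.125 > 0, so the root lies in [0.5, 1]
f(0.75) = 1.890625 > 0, so the root lies in [0.75, 1]
f(0.875) = 0.5332 > 0, so the root lies in [0.875, 1]

0.5332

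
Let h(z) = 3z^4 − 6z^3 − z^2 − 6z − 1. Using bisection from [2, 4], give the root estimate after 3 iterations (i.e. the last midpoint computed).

2.25

z = 3 gives h = 53, positive; keep [2, 3]
z = 2.5 gives h = 1.1875, positive; keep [2, 2.5]
z = 2.25 gives h = -11.019531, negative; keep [2.25, 2.5]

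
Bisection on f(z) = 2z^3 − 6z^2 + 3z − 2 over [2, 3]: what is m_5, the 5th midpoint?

m = 2.5, f(m) = -0.75 (−); new bracket [2.5, 3]
m = 2.75, f(m) = 2.46875 (+); new bracket [2.5, 2.75]
m = 2.625, f(m) = 0.707031 (+); new bracket [2.5, 2.625]
m = 2.5625, f(m) = -0.0581 (−); new bracket [2.5625, 2.625]
m = 2.59375, f(m) = 0.3151 (+); new bracket [2.5625, 2.59375]

2.59375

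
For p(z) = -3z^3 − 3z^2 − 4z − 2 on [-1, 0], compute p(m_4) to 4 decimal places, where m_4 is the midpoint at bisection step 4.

p(-0.5) = -0.375 < 0, so the root lies in [-1, -0.5]
p(-0.75) = 0.578125 > 0, so the root lies in [-0.75, -0.5]
p(-0.625) = 0.060547 > 0, so the root lies in [-0.625, -0.5]
p(-0.5625) = -0.1653 < 0, so the root lies in [-0.625, -0.5625]

-0.1653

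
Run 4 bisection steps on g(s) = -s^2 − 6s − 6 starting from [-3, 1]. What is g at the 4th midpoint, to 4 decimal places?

s = -1 gives g = -1, negative; keep [-3, -1]
s = -2 gives g = 2, positive; keep [-2, -1]
s = -1.5 gives g = 0.75, positive; keep [-1.5, -1]
s = -1.25 gives g = -0.0625, negative; keep [-1.5, -1.25]

-0.0625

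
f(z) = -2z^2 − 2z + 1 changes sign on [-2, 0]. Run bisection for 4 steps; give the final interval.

m = -1, f(m) = 1 (+); new bracket [-2, -1]
m = -1.5, f(m) = -0.5 (−); new bracket [-1.5, -1]
m = -1.25, f(m) = 0.375 (+); new bracket [-1.5, -1.25]
m = -1.375, f(m) = -0.0312 (−); new bracket [-1.375, -1.25]

[-1.375, -1.25]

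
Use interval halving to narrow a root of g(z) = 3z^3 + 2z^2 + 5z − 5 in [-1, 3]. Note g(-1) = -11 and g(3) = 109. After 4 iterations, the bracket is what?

[0.5, 0.75]

midpoint 1: g = 5 > 0 → [-1, 1]
midpoint 0: g = -5 < 0 → [0, 1]
midpoint 0.5: g = -1.625 < 0 → [0.5, 1]
midpoint 0.75: g = 1.1406 > 0 → [0.5, 0.75]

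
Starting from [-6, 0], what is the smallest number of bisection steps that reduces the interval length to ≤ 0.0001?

16

Width after n steps is 6/2^n. Need 2^n ≥ 6/0.0001 = 60000.
2^15 = 32768 < 60000 ≤ 2^16 = 65536, so n = 16.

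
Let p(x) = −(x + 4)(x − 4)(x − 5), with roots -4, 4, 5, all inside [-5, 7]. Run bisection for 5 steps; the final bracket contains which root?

-4

m = 1, p(m) = -60 (−); new bracket [-5, 1]
m = -2, p(m) = -84 (−); new bracket [-5, -2]
m = -3.5, p(m) = -31.875 (−); new bracket [-5, -3.5]
m = -4.25, p(m) = 19.0781 (+); new bracket [-4.25, -3.5]
m = -3.875, p(m) = -8.7363 (−); new bracket [-4.25, -3.875]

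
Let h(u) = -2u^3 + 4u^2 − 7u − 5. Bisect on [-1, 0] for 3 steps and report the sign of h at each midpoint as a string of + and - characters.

-++

m = -0.5, h(m) = -0.25 (−); new bracket [-1, -0.5]
m = -0.75, h(m) = 3.34375 (+); new bracket [-0.75, -0.5]
m = -0.625, h(m) = 1.425781 (+); new bracket [-0.625, -0.5]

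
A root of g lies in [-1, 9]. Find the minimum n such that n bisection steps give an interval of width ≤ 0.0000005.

Width after n steps is 10/2^n. Need 2^n ≥ 10/0.0000005 = 20000000.
2^24 = 16777216 < 20000000 ≤ 2^25 = 33554432, so n = 25.

25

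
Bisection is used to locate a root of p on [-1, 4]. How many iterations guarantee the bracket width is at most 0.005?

Width after n steps is 5/2^n. Need 2^n ≥ 5/0.005 = 1000.
2^9 = 512 < 1000 ≤ 2^10 = 1024, so n = 10.

10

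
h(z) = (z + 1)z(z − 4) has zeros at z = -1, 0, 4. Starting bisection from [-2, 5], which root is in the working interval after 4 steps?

midpoint 1.5: h = -9.375 < 0 → [1.5, 5]
midpoint 3.25: h = -10.359375 < 0 → [3.25, 5]
midpoint 4.125: h = 2.642578 > 0 → [3.25, 4.125]
midpoint 3.6875: h = -5.4016 < 0 → [3.6875, 4.125]

4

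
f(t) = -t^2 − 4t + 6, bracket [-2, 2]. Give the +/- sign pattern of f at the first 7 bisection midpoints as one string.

t = 0 gives f = 6, positive; keep [0, 2]
t = 1 gives f = 1, positive; keep [1, 2]
t = 1.5 gives f = -2.25, negative; keep [1, 1.5]
t = 1.25 gives f = -0.5625, negative; keep [1, 1.25]
t = 1.125 gives f = 0.2344, positive; keep [1.125, 1.25]
t = 1.1875 gives f = -0.1602, negative; keep [1.125, 1.1875]
t = 1.15625 gives f = 0.0381, positive; keep [1.15625, 1.1875]

++--+-+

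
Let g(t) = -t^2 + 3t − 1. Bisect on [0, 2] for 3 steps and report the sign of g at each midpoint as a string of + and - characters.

++-

t = 1 gives g = 1, positive; keep [0, 1]
t = 0.5 gives g = 0.25, positive; keep [0, 0.5]
t = 0.25 gives g = -0.3125, negative; keep [0.25, 0.5]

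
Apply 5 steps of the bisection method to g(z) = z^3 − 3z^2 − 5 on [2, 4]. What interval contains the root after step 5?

midpoint 3: g = -5 < 0 → [3, 4]
midpoint 3.5: g = 1.125 > 0 → [3, 3.5]
midpoint 3.25: g = -2.359375 < 0 → [3.25, 3.5]
midpoint 3.375: g = -0.7285 < 0 → [3.375, 3.5]
midpoint 3.4375: g = 0.1697 > 0 → [3.375, 3.4375]

[3.375, 3.4375]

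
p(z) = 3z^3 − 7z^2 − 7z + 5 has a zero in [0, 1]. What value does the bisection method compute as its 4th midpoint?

midpoint 0.5: p = 0.125 > 0 → [0.5, 1]
midpoint 0.75: p = -2.921875 < 0 → [0.5, 0.75]
midpoint 0.625: p = -1.376953 < 0 → [0.5, 0.625]
midpoint 0.5625: p = -0.6184 < 0 → [0.5, 0.5625]

0.5625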